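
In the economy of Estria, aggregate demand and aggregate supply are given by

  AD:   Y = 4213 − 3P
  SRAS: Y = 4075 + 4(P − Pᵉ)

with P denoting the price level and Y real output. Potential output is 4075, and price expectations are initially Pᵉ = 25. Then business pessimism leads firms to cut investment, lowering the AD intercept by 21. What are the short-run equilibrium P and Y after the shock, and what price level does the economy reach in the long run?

AD shifts left: new AD is Y = 4192 − 3P. With Pᵉ = 25, SRAS is Y = 3975 + 4P.
Short run: 4192 − 3P = 3975 + 4P gives 217 = 7P, so P = 31 and Y = 4192 − 3·31 = 4099.
Y = 4099 is above potential 4075; expectations adjust and SRAS shifts left until Y = 4075.
Long run: on the new AD curve, 4075 = 4192 − 3P gives P = 39.

Short run: P = 31, Y = 4099. Long run: P = 39.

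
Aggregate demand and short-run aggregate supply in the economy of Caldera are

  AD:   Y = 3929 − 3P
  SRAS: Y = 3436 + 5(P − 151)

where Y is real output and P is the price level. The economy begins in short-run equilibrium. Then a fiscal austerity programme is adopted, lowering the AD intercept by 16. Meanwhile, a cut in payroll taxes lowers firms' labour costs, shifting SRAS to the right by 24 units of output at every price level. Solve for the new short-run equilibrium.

P = 151, Y = 3460

After both shocks: AD is Y = 3913 − 3P and SRAS is Y = 2705 + 5P.
Setting them equal: 1208 = 8P, so P = 151.
Y = 3913 − 3·151 = 3460.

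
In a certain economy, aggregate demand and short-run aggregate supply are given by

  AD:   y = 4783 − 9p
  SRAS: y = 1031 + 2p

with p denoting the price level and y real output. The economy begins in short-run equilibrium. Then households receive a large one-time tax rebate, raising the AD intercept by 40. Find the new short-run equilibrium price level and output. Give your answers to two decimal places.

p = 344.73, y = 1720.45

This is a positive demand shock: AD shifts right.
New AD: y = 4823 − 9p.
Set AD = SRAS: 4823 − 9p = 1031 + 2p, so 3792 = 11p and p = 344.73.
Substituting into AD, y = 1720.45.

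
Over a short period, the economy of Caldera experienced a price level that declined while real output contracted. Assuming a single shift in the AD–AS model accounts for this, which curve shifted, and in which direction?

AD shifted left

P fell and Y fell. An AD shift moves P and Y in the same direction; an SRAS shift moves them in opposite directions.
Here P and Y moved in the same direction, so the AD curve shifted.
Since Y fell, AD shifted left.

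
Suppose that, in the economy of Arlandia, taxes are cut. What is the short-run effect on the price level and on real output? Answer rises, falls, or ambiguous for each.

This is a positive demand shock: AD shifts right.
Moving along the upward-sloping SRAS curve, P rises and Y rises.

Price level: rises; output: rises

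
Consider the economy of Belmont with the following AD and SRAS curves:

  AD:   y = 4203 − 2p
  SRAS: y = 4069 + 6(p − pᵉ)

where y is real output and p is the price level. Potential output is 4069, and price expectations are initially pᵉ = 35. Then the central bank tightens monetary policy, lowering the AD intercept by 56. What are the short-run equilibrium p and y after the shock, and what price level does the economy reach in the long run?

AD shifts left: new AD is y = 4147 − 2p. With pᵉ = 35, SRAS is y = 3859 + 6p.
Short run: 4147 − 2p = 3859 + 6p gives 288 = 8p, so p = 36 and y = 4147 − 2·36 = 4075.
y = 4075 is above potential 4069; expectations adjust and SRAS shifts left until y = 4069.
Long run: on the new AD curve, 4069 = 4147 − 2p gives p = 39.

Short run: p = 36, y = 4075. Long run: p = 39.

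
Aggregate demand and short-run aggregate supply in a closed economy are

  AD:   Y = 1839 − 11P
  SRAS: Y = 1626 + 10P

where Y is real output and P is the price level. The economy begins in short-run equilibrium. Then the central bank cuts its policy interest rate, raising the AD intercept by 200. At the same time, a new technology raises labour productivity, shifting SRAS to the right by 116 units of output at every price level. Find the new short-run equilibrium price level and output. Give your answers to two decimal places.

P = 14.14, Y = 1883.43

After both shocks: AD is Y = 2039 − 11P and SRAS is Y = 1742 + 10P.
Setting them equal: 297 = 21P, so P = 14.14.
Substituting into AD, Y = 1883.43.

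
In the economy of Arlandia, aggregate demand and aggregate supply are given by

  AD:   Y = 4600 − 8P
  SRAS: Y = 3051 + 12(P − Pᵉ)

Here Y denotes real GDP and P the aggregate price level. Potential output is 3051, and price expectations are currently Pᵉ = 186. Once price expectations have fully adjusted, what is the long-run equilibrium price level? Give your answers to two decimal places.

Short run: with Pᵉ = 186, SRAS is Y = 819 + 12P. Setting AD = SRAS gives 3781 = 20P, so P = 189.05 and Y = 4600 − 8P = 3087.60.
Output 3087.60 is above potential 3051, so over time expected prices rise and SRAS shifts left until Y returns to 3051.
Long run: Y = 3051 on the AD curve gives 3051 = 4600 − 8P, so P = 193.63.

Long-run P = 193.63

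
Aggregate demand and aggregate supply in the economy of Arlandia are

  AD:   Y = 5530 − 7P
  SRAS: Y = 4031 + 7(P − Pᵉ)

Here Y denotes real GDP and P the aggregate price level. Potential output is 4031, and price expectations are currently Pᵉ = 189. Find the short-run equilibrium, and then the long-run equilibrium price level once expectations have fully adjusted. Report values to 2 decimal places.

Short run: with Pᵉ = 189, SRAS is Y = 2708 + 7P. Setting AD = SRAS gives 2822 = 14P, so P = 201.57 and Y = 5530 − 7P = 4119.00.
Output 4119.00 is above potential 4031, so over time expected prices rise and SRAS shifts left until Y returns to 4031.
Long run: Y = 4031 on the AD curve gives 4031 = 5530 − 7P, so P = 214.14.

Short run: P = 201.57, Y = 4119.00. Long run: P = 214.14.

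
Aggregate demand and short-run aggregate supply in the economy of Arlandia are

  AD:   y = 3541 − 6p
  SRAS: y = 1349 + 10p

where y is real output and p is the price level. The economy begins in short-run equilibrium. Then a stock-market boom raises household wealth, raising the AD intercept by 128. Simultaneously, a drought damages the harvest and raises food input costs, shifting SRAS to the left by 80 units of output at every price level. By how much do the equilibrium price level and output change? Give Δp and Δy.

Δp = +13, Δy = +50

After both shocks: AD is y = 3669 − 6p and SRAS is y = 1269 + 10p.
Setting them equal: 2400 = 16p, so p = 150.
y = 3669 − 6·150 = 2769.
Initially p = 137, y = 2719, so Δp = +13 and Δy = +50.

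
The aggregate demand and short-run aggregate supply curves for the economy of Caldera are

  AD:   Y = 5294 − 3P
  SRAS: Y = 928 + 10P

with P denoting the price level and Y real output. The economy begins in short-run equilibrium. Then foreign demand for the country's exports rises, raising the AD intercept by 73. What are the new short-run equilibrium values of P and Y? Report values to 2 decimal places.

This is a positive demand shock: AD shifts right.
New AD: Y = 5367 − 3P.
Set AD = SRAS: 5367 − 3P = 928 + 10P, so 4439 = 13P and P = 341.46.
Substituting into AD, Y = 4342.62.

P = 341.46, Y = 4342.62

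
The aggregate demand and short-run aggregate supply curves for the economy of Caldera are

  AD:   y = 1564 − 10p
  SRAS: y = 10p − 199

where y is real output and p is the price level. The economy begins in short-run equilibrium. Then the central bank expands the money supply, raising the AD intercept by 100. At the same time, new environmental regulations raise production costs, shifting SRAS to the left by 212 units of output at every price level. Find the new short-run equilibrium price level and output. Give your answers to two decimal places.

p = 103.75, y = 626.50

After both shocks: AD is y = 1664 − 10p and SRAS is y = 10p − 411.
Setting them equal: 2075 = 20p, so p = 103.75.
Substituting into AD, y = 626.50.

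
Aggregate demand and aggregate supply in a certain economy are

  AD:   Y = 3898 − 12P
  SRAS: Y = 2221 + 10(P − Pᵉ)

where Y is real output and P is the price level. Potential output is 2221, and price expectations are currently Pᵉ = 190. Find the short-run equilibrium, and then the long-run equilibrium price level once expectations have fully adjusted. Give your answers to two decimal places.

Short run: P = 162.59, Y = 1946.91. Long run: P = 139.75.

Short run: with Pᵉ = 190, SRAS is Y = 321 + 10P. Setting AD = SRAS gives 3577 = 22P, so P = 162.59 and Y = 3898 − 12P = 1946.91.
Output 1946.91 is below potential 2221, so over time expected prices fall and SRAS shifts right until Y returns to 2221.
Long run: Y = 2221 on the AD curve gives 2221 = 3898 − 12P, so P = 139.75.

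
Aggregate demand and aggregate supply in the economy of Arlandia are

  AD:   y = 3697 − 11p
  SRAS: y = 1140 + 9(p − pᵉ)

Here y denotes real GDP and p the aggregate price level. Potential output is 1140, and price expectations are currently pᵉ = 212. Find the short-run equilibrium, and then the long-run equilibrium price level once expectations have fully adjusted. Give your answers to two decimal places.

Short run: with pᵉ = 212, SRAS is y = 9p − 768. Setting AD = SRAS gives 4465 = 20p, so p = 223.25 and y = 3697 − 11p = 1241.25.
Output 1241.25 is above potential 1140, so over time expected prices rise and SRAS shifts left until y returns to 1140.
Long run: y = 1140 on the AD curve gives 1140 = 3697 − 11p, so p = 232.45.

Short run: p = 223.25, y = 1241.25. Long run: p = 232.45.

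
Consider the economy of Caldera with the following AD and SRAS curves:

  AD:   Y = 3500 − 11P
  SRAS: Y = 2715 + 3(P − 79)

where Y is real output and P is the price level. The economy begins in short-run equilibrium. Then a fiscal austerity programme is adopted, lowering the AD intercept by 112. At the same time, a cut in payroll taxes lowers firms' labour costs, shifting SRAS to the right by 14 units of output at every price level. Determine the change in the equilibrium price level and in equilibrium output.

After both shocks: AD is Y = 3388 − 11P and SRAS is Y = 2492 + 3P.
Setting them equal: 896 = 14P, so P = 64.
Y = 3388 − 11·64 = 2684.
Initially P = 73, Y = 2697, so ΔP = -9 and ΔY = -13.

ΔP = -9, ΔY = -13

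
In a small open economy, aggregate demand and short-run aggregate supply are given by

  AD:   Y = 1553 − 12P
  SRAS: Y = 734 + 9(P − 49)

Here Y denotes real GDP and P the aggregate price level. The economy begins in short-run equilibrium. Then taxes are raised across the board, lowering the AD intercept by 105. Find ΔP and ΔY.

This is a negative demand shock: AD shifts left.
New AD: Y = 1448 − 12P.
SRAS can be written Y = 293 + 9P.
Set AD = SRAS: 1448 − 12P = 293 + 9P, so 1155 = 21P and P = 55.
Y = 1448 − 12·55 = 788.
Initially P = 60, Y = 833, so ΔP = -5 and ΔY = -45.

ΔP = -5, ΔY = -45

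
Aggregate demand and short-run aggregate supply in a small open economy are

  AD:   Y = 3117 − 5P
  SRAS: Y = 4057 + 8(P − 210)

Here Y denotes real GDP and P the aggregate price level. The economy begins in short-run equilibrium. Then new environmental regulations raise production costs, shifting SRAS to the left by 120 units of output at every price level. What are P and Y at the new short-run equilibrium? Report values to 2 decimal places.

P = 66.15, Y = 2786.23

This is a negative supply shock: SRAS shifts left.
New SRAS: Y = 2257 + 8P.
Set AD = SRAS: 3117 − 5P = 2257 + 8P, so 860 = 13P and P = 66.15.
Substituting into AD, Y = 2786.23.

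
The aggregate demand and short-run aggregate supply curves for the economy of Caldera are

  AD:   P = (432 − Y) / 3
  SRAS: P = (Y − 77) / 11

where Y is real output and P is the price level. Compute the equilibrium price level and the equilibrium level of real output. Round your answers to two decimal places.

P = 25.36, Y = 355.93

Rearrange AD to Y = 432 − 3P.
Rearrange SRAS to Y = 77 + 11P.
Set AD = SRAS: 432 − 3P = 77 + 11P, so 355 = 14P and P = 25.36.
Substituting into AD, Y = 432 − 3P = 355.93.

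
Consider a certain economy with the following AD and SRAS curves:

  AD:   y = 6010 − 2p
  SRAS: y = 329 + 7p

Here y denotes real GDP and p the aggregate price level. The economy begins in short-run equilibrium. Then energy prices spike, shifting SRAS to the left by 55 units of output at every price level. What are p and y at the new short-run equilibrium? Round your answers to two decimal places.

This is a negative supply shock: SRAS shifts left.
New SRAS: y = 274 + 7p.
Set AD = SRAS: 6010 − 2p = 274 + 7p, so 5736 = 9p and p = 637.33.
Substituting into AD, y = 4735.33.

p = 637.33, y = 4735.33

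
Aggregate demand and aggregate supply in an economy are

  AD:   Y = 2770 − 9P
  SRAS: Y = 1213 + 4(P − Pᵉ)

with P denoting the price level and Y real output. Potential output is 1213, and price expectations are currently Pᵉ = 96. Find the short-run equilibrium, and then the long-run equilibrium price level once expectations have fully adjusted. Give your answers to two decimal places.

Short run: with Pᵉ = 96, SRAS is Y = 829 + 4P. Setting AD = SRAS gives 1941 = 13P, so P = 149.31 and Y = 2770 − 9P = 1426.23.
Output 1426.23 is above potential 1213, so over time expected prices rise and SRAS shifts left until Y returns to 1213.
Long run: Y = 1213 on the AD curve gives 1213 = 2770 − 9P, so P = 173.00.

Short run: P = 149.31, Y = 1426.23. Long run: P = 173.00.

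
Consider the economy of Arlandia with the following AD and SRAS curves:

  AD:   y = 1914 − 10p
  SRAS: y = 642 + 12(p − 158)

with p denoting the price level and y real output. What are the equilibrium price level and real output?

Write SRAS as y = 642 + 12p − 1896 = 12p − 1254.
Set AD = SRAS: 1914 − 10p = 12p − 1254, so 3168 = 22p and p = 144.
Then y = 1914 − 10·144 = 474.

p = 144, y = 474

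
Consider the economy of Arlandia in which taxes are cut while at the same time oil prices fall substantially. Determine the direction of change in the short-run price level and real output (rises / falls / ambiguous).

The first event is a positive demand shock: AD shifts right, which by itself pushes P up and Y up.
The second is a favourable supply shock: SRAS shifts right, which by itself pushes P down and Y up.
The two shocks push P in opposite directions, so the effect on P is ambiguous. Both shocks push Y up, so Y rises.

Price level: ambiguous; output: rises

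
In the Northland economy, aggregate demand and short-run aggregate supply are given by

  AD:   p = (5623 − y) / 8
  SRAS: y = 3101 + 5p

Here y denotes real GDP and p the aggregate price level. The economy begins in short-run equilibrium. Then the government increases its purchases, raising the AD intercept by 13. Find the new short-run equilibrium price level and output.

p = 195, y = 4076

This is a positive demand shock: AD shifts right.
New AD: y = 5636 − 8p.
Set AD = SRAS: 5636 − 8p = 3101 + 5p, so 2535 = 13p and p = 195.
y = 5636 − 8·195 = 4076.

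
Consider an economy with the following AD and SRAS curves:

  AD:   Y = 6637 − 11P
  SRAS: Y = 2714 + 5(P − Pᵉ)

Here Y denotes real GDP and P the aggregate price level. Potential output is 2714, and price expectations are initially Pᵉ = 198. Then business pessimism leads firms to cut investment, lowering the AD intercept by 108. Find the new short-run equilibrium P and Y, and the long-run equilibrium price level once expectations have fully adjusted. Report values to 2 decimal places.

Short run: P = 300.31, Y = 3225.56. Long run: P = 346.82.

AD shifts left: new AD is Y = 6529 − 11P. With Pᵉ = 198, SRAS is Y = 1724 + 5P.
Short run: 6529 − 11P = 1724 + 5P gives 4805 = 16P, so P = 300.31 and Y = 6529 − 11P = 3225.56.
Y = 3225.56 is above potential 2714; expectations adjust and SRAS shifts left until Y = 2714.
Long run: on the new AD curve, 2714 = 6529 − 11P gives P = 346.82.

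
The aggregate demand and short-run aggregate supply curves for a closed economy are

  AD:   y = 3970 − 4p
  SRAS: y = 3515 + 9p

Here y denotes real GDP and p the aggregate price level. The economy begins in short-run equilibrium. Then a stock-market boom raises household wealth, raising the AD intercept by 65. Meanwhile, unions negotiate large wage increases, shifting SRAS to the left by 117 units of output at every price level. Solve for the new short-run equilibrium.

After both shocks: AD is y = 4035 − 4p and SRAS is y = 3398 + 9p.
Setting them equal: 637 = 13p, so p = 49.
y = 4035 − 4·49 = 3839.

p = 49, y = 3839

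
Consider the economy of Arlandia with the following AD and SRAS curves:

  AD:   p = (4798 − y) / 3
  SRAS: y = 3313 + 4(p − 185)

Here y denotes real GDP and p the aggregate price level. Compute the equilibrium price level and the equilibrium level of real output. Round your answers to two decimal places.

p = 317.86, y = 3844.43

Write SRAS as y = 3313 + 4p − 740 = 2573 + 4p.
Rearrange AD to y = 4798 − 3p.
Set AD = SRAS: 4798 − 3p = 2573 + 4p, so 2225 = 7p and p = 317.86.
Substituting into AD, y = 4798 − 3p = 3844.43.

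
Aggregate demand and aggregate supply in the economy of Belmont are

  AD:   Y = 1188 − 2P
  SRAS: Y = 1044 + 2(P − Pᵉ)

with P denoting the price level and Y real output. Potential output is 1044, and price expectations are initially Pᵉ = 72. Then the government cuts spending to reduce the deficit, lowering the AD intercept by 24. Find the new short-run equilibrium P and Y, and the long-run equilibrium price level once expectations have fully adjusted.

Short run: P = 66, Y = 1032. Long run: P = 60.

AD shifts left: new AD is Y = 1164 − 2P. With Pᵉ = 72, SRAS is Y = 900 + 2P.
Short run: 1164 − 2P = 900 + 2P gives 264 = 4P, so P = 66 and Y = 1164 − 2·66 = 1032.
Y = 1032 is below potential 1044; expectations adjust and SRAS shifts right until Y = 1044.
Long run: on the new AD curve, 1044 = 1164 − 2P gives P = 60.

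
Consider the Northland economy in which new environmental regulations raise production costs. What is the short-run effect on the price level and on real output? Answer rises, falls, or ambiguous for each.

Price level: rises; output: falls

This is an adverse supply shock: SRAS shifts left.
Moving along the downward-sloping AD curve, P rises and Y falls.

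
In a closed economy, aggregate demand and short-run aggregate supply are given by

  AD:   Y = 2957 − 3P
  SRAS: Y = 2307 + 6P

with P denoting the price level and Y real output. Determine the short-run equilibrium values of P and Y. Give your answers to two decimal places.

Set AD = SRAS: 2957 − 3P = 2307 + 6P, so 650 = 9P and P = 72.22.
Substituting into AD, Y = 2957 − 3P = 2740.33.

P = 72.22, Y = 2740.33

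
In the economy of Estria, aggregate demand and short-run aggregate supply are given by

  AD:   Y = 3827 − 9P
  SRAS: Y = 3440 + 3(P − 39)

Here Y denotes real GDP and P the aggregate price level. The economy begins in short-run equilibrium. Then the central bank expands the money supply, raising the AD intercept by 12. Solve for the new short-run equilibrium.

P = 43, Y = 3452

This is a positive demand shock: AD shifts right.
New AD: Y = 3839 − 9P.
SRAS can be written Y = 3323 + 3P.
Set AD = SRAS: 3839 − 9P = 3323 + 3P, so 516 = 12P and P = 43.
Y = 3839 − 9·43 = 3452.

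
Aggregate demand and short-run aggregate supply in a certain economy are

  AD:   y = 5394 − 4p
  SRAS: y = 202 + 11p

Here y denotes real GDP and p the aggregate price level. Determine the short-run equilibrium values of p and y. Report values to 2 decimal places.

p = 346.13, y = 4009.47

Set AD = SRAS: 5394 − 4p = 202 + 11p, so 5192 = 15p and p = 346.13.
Substituting into AD, y = 5394 − 4p = 4009.47.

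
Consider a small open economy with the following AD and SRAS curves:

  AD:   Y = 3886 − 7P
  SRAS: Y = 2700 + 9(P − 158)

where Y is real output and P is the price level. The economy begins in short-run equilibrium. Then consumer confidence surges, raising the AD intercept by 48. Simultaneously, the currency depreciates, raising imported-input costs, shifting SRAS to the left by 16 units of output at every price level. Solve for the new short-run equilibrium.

After both shocks: AD is Y = 3934 − 7P and SRAS is Y = 1262 + 9P.
Setting them equal: 2672 = 16P, so P = 167.
Y = 3934 − 7·167 = 2765.

P = 167, Y = 2765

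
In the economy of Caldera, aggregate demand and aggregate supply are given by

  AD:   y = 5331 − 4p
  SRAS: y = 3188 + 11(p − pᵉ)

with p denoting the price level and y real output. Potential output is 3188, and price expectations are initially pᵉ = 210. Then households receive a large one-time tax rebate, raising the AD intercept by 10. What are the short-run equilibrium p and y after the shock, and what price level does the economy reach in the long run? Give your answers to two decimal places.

AD shifts right: new AD is y = 5341 − 4p. With pᵉ = 210, SRAS is y = 878 + 11p.
Short run: 5341 − 4p = 878 + 11p gives 4463 = 15p, so p = 297.53 and y = 5341 − 4p = 4150.87.
y = 4150.87 is above potential 3188; expectations adjust and SRAS shifts left until y = 3188.
Long run: on the new AD curve, 3188 = 5341 − 4p gives p = 538.25.

Short run: p = 297.53, y = 4150.87. Long run: p = 538.25.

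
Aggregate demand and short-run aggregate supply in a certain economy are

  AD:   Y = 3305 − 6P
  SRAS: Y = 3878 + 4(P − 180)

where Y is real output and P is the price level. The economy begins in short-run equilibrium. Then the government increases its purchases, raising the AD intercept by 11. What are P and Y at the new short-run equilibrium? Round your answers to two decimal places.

This is a positive demand shock: AD shifts right.
New AD: Y = 3316 − 6P.
SRAS can be written Y = 3158 + 4P.
Set AD = SRAS: 3316 − 6P = 3158 + 4P, so 158 = 10P and P = 15.80.
Substituting into AD, Y = 3221.20.

P = 15.80, Y = 3221.20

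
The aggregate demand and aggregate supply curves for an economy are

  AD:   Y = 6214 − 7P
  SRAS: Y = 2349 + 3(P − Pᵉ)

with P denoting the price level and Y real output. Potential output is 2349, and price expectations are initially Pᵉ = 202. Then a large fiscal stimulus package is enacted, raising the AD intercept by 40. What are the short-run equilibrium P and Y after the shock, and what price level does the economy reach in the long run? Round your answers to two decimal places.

AD shifts right: new AD is Y = 6254 − 7P. With Pᵉ = 202, SRAS is Y = 1743 + 3P.
Short run: 6254 − 7P = 1743 + 3P gives 4511 = 10P, so P = 451.10 and Y = 6254 − 7P = 3096.30.
Y = 3096.30 is above potential 2349; expectations adjust and SRAS shifts left until Y = 2349.
Long run: on the new AD curve, 2349 = 6254 − 7P gives P = 557.86.

Short run: P = 451.10, Y = 3096.30. Long run: P = 557.86.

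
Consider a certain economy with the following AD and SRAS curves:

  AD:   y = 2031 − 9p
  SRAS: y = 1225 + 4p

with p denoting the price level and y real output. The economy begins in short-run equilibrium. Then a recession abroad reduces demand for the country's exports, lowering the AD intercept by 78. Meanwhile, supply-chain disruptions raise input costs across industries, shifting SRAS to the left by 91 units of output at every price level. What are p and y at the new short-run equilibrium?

p = 63, y = 1386

After both shocks: AD is y = 1953 − 9p and SRAS is y = 1134 + 4p.
Setting them equal: 819 = 13p, so p = 63.
y = 1953 − 9·63 = 1386.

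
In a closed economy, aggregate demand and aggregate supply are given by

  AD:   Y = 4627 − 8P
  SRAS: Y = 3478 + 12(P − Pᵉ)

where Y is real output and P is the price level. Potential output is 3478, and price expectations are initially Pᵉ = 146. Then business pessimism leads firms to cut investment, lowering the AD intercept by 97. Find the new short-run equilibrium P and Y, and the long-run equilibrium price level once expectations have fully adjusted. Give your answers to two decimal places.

AD shifts left: new AD is Y = 4530 − 8P. With Pᵉ = 146, SRAS is Y = 1726 + 12P.
Short run: 4530 − 8P = 1726 + 12P gives 2804 = 20P, so P = 140.20 and Y = 4530 − 8P = 3408.40.
Y = 3408.40 is below potential 3478; expectations adjust and SRAS shifts right until Y = 3478.
Long run: on the new AD curve, 3478 = 4530 − 8P gives P = 131.50.

Short run: P = 140.20, Y = 3408.40. Long run: P = 131.50.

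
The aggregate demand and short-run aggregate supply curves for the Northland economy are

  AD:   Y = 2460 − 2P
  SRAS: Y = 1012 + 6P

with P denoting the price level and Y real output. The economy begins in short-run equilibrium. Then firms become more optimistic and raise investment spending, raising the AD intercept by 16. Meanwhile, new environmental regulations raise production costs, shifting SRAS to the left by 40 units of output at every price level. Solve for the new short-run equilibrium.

After both shocks: AD is Y = 2476 − 2P and SRAS is Y = 972 + 6P.
Setting them equal: 1504 = 8P, so P = 188.
Y = 2476 − 2·188 = 2100.

P = 188, Y = 2100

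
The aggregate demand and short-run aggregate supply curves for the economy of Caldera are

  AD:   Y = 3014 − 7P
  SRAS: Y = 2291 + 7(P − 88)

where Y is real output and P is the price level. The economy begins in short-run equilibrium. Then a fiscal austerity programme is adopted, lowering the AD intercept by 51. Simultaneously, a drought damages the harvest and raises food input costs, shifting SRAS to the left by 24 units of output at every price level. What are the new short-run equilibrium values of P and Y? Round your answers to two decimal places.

P = 93.71, Y = 2307.00

After both shocks: AD is Y = 2963 − 7P and SRAS is Y = 1651 + 7P.
Setting them equal: 1312 = 14P, so P = 93.71.
Substituting into AD, Y = 2307.00.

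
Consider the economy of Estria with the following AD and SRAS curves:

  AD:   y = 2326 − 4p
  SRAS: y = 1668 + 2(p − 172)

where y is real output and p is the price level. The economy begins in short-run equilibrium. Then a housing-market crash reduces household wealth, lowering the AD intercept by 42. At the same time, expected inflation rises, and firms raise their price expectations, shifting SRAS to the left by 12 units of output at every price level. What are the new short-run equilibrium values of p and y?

p = 162, y = 1636

After both shocks: AD is y = 2284 − 4p and SRAS is y = 1312 + 2p.
Setting them equal: 972 = 6p, so p = 162.
y = 2284 − 4·162 = 1636.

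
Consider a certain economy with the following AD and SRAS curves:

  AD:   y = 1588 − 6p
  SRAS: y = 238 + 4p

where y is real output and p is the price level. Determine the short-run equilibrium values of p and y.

p = 135, y = 778

Set AD = SRAS: 1588 − 6p = 238 + 4p, so 1350 = 10p and p = 135.
Then y = 1588 − 6·135 = 778.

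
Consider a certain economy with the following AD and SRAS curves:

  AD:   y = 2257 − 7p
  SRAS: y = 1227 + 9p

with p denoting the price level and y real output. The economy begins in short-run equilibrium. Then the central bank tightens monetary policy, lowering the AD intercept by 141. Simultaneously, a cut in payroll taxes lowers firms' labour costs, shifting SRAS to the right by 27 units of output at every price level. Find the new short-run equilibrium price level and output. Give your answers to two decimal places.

After both shocks: AD is y = 2116 − 7p and SRAS is y = 1254 + 9p.
Setting them equal: 862 = 16p, so p = 53.88.
Substituting into AD, y = 1738.88.

p = 53.88, y = 1738.88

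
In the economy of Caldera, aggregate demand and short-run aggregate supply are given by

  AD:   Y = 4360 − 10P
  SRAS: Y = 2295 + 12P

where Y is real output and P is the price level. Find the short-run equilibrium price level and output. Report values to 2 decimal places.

Set AD = SRAS: 4360 − 10P = 2295 + 12P, so 2065 = 22P and P = 93.86.
Substituting into AD, Y = 4360 − 10P = 3421.36.

P = 93.86, Y = 3421.36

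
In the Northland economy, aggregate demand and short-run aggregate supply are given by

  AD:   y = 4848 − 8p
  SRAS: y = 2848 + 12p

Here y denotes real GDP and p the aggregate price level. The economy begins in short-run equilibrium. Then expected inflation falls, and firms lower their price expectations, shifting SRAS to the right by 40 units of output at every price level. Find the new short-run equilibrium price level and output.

This is a positive supply shock: SRAS shifts right.
New SRAS: y = 2888 + 12p.
Set AD = SRAS: 4848 − 8p = 2888 + 12p, so 1960 = 20p and p = 98.
y = 4848 − 8·98 = 4064.

p = 98, y = 4064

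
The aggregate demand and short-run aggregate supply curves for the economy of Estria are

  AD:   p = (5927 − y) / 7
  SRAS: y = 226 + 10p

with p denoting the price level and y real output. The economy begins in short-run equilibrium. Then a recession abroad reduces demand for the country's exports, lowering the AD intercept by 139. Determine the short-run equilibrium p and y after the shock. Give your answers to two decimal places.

p = 327.18, y = 3497.76

This is a negative demand shock: AD shifts left.
New AD: y = 5788 − 7p.
Set AD = SRAS: 5788 − 7p = 226 + 10p, so 5562 = 17p and p = 327.18.
Substituting into AD, y = 3497.76.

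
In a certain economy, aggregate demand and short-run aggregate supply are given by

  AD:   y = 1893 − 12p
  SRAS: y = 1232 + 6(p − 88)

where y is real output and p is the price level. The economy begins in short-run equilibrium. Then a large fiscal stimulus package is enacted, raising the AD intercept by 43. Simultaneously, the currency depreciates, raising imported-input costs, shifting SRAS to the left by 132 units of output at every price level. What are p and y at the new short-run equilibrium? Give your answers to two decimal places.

After both shocks: AD is y = 1936 − 12p and SRAS is y = 572 + 6p.
Setting them equal: 1364 = 18p, so p = 75.78.
Substituting into AD, y = 1026.67.

p = 75.78, y = 1026.67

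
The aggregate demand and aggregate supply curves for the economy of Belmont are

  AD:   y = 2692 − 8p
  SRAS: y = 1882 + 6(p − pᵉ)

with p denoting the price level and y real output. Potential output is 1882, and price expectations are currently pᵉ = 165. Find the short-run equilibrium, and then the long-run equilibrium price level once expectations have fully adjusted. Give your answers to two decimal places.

Short run: with pᵉ = 165, SRAS is y = 892 + 6p. Setting AD = SRAS gives 1800 = 14p, so p = 128.57 and y = 2692 − 8p = 1663.43.
Output 1663.43 is below potential 1882, so over time expected prices fall and SRAS shifts right until y returns to 1882.
Long run: y = 1882 on the AD curve gives 1882 = 2692 − 8p, so p = 101.25.

Short run: p = 128.57, y = 1663.43. Long run: p = 101.25.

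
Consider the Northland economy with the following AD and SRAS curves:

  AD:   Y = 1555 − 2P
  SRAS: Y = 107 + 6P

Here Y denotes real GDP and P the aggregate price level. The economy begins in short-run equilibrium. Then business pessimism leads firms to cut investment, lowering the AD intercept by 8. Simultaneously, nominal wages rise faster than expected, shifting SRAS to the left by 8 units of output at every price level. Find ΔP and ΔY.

After both shocks: AD is Y = 1547 − 2P and SRAS is Y = 99 + 6P.
Setting them equal: 1448 = 8P, so P = 181.
Y = 1547 − 2·181 = 1185.
Initially P = 181, Y = 1193, so ΔP = +0 and ΔY = -8.

ΔP = +0, ΔY = -8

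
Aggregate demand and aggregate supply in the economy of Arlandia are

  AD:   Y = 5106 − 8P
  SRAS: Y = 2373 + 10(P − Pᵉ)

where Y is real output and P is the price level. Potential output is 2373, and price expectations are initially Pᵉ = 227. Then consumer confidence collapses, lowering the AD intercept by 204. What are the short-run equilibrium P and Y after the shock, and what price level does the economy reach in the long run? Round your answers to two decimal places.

AD shifts left: new AD is Y = 4902 − 8P. With Pᵉ = 227, SRAS is Y = 103 + 10P.
Short run: 4902 − 8P = 103 + 10P gives 4799 = 18P, so P = 266.61 and Y = 4902 − 8P = 2769.11.
Y = 2769.11 is above potential 2373; expectations adjust and SRAS shifts left until Y = 2373.
Long run: on the new AD curve, 2373 = 4902 − 8P gives P = 316.13.

Short run: P = 266.61, Y = 2769.11. Long run: P = 316.13.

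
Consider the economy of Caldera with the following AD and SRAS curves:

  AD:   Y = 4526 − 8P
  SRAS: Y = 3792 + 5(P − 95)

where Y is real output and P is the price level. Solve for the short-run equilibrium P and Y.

Write SRAS as Y = 3792 + 5P − 475 = 3317 + 5P.
Set AD = SRAS: 4526 − 8P = 3317 + 5P, so 1209 = 13P and P = 93.
Then Y = 4526 − 8·93 = 3782.

P = 93, Y = 3782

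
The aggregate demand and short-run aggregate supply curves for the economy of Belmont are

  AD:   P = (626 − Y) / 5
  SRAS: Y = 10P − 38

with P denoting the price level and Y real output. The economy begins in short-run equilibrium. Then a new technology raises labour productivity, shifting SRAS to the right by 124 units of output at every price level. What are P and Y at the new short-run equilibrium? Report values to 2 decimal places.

This is a positive supply shock: SRAS shifts right.
New SRAS: Y = 86 + 10P.
Set AD = SRAS: 626 − 5P = 86 + 10P, so 540 = 15P and P = 36.00.
Substituting into AD, Y = 446.00.

P = 36.00, Y = 446.00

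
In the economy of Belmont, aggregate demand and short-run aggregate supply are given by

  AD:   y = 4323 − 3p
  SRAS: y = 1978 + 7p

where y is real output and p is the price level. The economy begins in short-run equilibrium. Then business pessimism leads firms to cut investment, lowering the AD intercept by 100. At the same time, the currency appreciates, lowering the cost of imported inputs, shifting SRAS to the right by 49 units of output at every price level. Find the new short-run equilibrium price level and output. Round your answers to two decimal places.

After both shocks: AD is y = 4223 − 3p and SRAS is y = 2027 + 7p.
Setting them equal: 2196 = 10p, so p = 219.60.
Substituting into AD, y = 3564.20.

p = 219.60, y = 3564.20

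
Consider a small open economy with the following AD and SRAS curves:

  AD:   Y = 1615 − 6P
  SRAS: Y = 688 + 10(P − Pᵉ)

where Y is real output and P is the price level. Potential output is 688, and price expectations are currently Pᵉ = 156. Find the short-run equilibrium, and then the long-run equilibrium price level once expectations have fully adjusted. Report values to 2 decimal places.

Short run: with Pᵉ = 156, SRAS is Y = 10P − 872. Setting AD = SRAS gives 2487 = 16P, so P = 155.44 and Y = 1615 − 6P = 682.38.
Output 682.38 is below potential 688, so over time expected prices fall and SRAS shifts right until Y returns to 688.
Long run: Y = 688 on the AD curve gives 688 = 1615 − 6P, so P = 154.50.

Short run: P = 155.44, Y = 682.38. Long run: P = 154.50.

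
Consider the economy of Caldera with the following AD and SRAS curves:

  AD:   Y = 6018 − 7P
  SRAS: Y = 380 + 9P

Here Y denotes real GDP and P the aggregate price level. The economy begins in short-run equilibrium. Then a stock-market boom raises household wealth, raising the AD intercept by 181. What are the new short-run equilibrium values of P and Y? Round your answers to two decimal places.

P = 363.69, Y = 3653.19

This is a positive demand shock: AD shifts right.
New AD: Y = 6199 − 7P.
Set AD = SRAS: 6199 − 7P = 380 + 9P, so 5819 = 16P and P = 363.69.
Substituting into AD, Y = 3653.19.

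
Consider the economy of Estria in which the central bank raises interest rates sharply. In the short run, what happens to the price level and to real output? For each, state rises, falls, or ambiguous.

Price level: falls; output: falls

This is a negative demand shock: AD shifts left.
Moving along the upward-sloping SRAS curve, P falls and Y falls.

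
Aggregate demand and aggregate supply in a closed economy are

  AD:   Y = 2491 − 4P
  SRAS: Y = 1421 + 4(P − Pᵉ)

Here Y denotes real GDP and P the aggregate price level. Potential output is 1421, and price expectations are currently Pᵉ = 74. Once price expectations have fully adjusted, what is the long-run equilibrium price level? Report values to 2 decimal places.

Short run: with Pᵉ = 74, SRAS is Y = 1125 + 4P. Setting AD = SRAS gives 1366 = 8P, so P = 170.75 and Y = 2491 − 4P = 1808.00.
Output 1808.00 is above potential 1421, so over time expected prices rise and SRAS shifts left until Y returns to 1421.
Long run: Y = 1421 on the AD curve gives 1421 = 2491 − 4P, so P = 267.50.

Long-run P = 267.50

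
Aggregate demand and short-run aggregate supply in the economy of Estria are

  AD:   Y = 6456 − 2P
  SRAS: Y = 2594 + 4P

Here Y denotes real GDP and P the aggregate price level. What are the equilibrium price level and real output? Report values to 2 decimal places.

P = 643.67, Y = 5168.67

Set AD = SRAS: 6456 − 2P = 2594 + 4P, so 3862 = 6P and P = 643.67.
Substituting into AD, Y = 6456 − 2P = 5168.67.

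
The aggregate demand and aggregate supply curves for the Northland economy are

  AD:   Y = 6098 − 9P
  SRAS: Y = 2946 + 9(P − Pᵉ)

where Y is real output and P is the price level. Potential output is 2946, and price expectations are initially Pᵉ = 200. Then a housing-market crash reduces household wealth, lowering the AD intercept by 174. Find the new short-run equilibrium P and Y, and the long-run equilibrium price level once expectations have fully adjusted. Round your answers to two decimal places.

AD shifts left: new AD is Y = 5924 − 9P. With Pᵉ = 200, SRAS is Y = 1146 + 9P.
Short run: 5924 − 9P = 1146 + 9P gives 4778 = 18P, so P = 265.44 and Y = 5924 − 9P = 3535.00.
Y = 3535.00 is above potential 2946; expectations adjust and SRAS shifts left until Y = 2946.
Long run: on the new AD curve, 2946 = 5924 − 9P gives P = 330.89.

Short run: P = 265.44, Y = 3535.00. Long run: P = 330.89.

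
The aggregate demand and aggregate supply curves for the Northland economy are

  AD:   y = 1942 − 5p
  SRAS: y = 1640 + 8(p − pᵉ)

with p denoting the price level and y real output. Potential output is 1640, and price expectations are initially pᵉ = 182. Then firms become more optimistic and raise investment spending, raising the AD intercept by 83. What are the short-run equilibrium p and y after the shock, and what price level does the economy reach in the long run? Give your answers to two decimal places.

AD shifts right: new AD is y = 2025 − 5p. With pᵉ = 182, SRAS is y = 184 + 8p.
Short run: 2025 − 5p = 184 + 8p gives 1841 = 13p, so p = 141.62 and y = 2025 − 5p = 1316.92.
y = 1316.92 is below potential 1640; expectations adjust and SRAS shifts right until y = 1640.
Long run: on the new AD curve, 1640 = 2025 − 5p gives p = 77.00.

Short run: p = 141.62, y = 1316.92. Long run: p = 77.00.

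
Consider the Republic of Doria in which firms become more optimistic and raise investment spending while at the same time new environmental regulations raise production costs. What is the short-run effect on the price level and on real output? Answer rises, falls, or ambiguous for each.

The first event is a positive demand shock: AD shifts right, which by itself pushes P up and Y up.
The second is an adverse supply shock: SRAS shifts left, which by itself pushes P up and Y down.
Both shocks push P up, so P rises. The two shocks push Y in opposite directions, so the effect on Y is ambiguous.

Price level: rises; output: ambiguous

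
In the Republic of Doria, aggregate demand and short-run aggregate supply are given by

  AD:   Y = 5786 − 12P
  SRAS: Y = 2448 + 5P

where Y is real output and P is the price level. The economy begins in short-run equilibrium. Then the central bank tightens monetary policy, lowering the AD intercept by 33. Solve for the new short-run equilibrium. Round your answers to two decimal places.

P = 194.41, Y = 3420.06

This is a negative demand shock: AD shifts left.
New AD: Y = 5753 − 12P.
Set AD = SRAS: 5753 − 12P = 2448 + 5P, so 3305 = 17P and P = 194.41.
Substituting into AD, Y = 3420.06.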